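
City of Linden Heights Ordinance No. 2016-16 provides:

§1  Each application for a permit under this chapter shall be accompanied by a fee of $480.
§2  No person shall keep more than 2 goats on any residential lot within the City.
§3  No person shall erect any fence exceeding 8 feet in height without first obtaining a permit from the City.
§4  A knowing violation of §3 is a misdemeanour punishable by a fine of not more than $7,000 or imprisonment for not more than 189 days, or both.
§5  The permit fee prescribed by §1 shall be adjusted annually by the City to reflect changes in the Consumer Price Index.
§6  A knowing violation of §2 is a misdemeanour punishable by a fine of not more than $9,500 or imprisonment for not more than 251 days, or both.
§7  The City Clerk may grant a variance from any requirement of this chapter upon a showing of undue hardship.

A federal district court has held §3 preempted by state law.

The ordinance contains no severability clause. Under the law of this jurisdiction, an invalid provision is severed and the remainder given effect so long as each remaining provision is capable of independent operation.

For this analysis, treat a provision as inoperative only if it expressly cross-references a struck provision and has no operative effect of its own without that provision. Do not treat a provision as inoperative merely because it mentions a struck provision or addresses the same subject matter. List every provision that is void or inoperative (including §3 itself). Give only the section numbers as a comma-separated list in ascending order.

§3 is struck. §4 has no operative effect of its own apart from §3 and is therefore inoperative. With no severability clause, the stated default rule severs what cannot stand and enforces each remaining provision that can operate on its own. The provisions still in force are §1, §2, §5, §6, and §7.

3, 4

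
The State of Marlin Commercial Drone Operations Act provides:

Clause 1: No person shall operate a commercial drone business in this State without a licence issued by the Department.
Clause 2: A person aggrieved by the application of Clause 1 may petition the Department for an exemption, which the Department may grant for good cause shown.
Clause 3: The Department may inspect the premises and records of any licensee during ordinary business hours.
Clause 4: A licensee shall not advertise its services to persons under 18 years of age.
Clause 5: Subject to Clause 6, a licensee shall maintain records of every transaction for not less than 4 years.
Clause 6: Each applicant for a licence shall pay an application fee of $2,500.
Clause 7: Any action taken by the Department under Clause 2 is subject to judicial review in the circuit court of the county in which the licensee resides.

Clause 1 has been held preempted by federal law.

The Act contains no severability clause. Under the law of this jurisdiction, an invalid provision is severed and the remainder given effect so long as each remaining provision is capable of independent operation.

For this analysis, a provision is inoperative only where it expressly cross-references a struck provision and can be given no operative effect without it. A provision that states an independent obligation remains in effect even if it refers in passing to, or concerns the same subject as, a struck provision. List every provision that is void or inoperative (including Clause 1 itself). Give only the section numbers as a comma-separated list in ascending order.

1, 2, 7

Clause 1 is struck. Clause 2 has no operative effect of its own apart from Clause 1 and is therefore inoperative. Clause 7 merely fixes the judicial-review right for Clause 2; with Clause 2 gone it has nothing to operate on and falls away. With no severability clause, the stated default rule severs what cannot stand and enforces each remaining provision that can operate on its own. The provisions still in force are Clause 3, Clause 4, Clause 5, and Clause 6.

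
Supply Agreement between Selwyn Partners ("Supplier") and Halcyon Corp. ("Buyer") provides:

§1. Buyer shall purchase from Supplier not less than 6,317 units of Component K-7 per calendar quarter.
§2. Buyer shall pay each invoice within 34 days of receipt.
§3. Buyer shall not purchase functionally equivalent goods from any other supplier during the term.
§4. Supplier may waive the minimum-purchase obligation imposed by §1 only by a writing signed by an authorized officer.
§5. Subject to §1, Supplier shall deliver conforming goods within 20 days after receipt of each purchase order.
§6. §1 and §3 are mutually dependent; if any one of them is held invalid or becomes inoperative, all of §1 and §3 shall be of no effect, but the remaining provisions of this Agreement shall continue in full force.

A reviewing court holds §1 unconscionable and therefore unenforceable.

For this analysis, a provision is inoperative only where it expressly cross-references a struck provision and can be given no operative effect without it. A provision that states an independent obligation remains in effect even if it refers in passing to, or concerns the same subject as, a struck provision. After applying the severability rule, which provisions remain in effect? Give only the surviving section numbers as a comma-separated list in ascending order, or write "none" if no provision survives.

§1 is struck. §4 operates only by reference to §1, so it falls with §1. §5 mentions §1 but its own obligation stands independently of §1, so §5 is not affected. §6 declares §1 and §3 mutually dependent; since one of them has fallen, all of them are of no effect. That brings down §3 as well. The remainder continues in force under §6. That leaves §2, §5, and §6 in effect.

2, 5, 6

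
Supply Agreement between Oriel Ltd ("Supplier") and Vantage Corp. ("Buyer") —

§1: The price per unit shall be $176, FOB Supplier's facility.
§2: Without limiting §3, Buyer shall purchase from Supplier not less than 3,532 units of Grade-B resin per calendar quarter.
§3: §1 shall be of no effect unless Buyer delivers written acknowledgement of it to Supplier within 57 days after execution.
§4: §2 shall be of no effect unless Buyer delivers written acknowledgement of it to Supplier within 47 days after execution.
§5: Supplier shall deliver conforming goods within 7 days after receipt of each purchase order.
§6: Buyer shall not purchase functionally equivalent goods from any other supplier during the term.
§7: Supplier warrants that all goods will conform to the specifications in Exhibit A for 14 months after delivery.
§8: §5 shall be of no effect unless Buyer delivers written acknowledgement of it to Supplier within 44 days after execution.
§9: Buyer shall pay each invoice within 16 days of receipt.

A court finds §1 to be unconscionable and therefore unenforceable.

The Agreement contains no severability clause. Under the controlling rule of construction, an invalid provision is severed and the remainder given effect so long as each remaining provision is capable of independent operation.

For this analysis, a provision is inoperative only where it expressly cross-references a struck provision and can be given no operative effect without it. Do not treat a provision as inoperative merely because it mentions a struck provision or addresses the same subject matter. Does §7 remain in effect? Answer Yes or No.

Yes

§1 is struck. §3 merely fixes the acknowledgement condition for §1; with §1 gone it has nothing to operate on and falls away. §2 mentions §3 but its own obligation stands independently of §3, so §2 is not affected. With no severability clause, the stated default rule severs what cannot stand and enforces each remaining provision that can operate on its own. The provisions still in force are §2, §4, §5, §6, §7, §8, and §9. §7 is among the surviving provisions, so the answer is yes.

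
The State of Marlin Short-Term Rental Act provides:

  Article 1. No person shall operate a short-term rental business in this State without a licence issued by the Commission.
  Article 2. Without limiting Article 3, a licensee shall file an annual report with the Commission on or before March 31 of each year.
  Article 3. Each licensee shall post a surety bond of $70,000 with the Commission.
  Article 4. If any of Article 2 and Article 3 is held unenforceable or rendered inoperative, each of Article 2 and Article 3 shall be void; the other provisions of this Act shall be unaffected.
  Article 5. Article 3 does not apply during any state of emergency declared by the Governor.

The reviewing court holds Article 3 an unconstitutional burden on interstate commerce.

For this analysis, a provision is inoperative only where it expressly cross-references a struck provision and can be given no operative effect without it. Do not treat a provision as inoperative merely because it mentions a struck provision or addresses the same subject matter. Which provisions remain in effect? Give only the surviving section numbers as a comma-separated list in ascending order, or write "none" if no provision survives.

1, 4

Article 3 is struck. The only function of Article 5 is the emergency suspension of Article 3, so it cannot stand once Article 3 is removed. Article 4 declares Article 2 and Article 3 mutually dependent; since one of them has fallen, all of them are of no effect. That brings down Article 2 as well. The remainder continues in force under Article 4. Article 1 and Article 4 remain in effect.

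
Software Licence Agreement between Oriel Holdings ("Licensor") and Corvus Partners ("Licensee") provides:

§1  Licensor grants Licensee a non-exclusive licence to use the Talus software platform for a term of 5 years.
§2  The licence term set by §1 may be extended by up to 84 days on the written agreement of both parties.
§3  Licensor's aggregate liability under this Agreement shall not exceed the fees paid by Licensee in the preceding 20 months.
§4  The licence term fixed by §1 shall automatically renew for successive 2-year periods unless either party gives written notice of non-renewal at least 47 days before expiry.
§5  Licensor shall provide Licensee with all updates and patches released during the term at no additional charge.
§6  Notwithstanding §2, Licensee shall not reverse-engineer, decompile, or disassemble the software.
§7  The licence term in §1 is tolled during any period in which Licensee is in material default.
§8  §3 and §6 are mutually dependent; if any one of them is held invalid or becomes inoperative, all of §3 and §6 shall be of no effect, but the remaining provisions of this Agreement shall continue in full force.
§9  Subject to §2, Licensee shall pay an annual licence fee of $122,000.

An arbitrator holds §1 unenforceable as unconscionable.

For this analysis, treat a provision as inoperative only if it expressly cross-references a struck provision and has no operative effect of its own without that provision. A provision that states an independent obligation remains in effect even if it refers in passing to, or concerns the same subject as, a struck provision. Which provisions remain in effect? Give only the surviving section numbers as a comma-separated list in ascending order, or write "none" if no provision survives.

3, 5, 6, 8, 9

§1 is struck. The whole of §2 is the extension of the licence term, defined by reference to §1, so §2 cannot stand once §1 is removed. §4 operates only by reference to §1, so it falls with §1. The whole of §7 is the tolling of the licence term, defined by reference to §1, so §7 cannot stand once §1 is removed. §9 mentions §2 but its own obligation stands independently of §2, so §9 is not affected. Although §6 refers to §2, its operative terms do not depend on §2, so it remains in effect. §8 ties §3 and §6 together, but none of those is affected here; the remaining provisions continue in force under §8. The provisions still in force are §3, §5, §6, §8, and §9.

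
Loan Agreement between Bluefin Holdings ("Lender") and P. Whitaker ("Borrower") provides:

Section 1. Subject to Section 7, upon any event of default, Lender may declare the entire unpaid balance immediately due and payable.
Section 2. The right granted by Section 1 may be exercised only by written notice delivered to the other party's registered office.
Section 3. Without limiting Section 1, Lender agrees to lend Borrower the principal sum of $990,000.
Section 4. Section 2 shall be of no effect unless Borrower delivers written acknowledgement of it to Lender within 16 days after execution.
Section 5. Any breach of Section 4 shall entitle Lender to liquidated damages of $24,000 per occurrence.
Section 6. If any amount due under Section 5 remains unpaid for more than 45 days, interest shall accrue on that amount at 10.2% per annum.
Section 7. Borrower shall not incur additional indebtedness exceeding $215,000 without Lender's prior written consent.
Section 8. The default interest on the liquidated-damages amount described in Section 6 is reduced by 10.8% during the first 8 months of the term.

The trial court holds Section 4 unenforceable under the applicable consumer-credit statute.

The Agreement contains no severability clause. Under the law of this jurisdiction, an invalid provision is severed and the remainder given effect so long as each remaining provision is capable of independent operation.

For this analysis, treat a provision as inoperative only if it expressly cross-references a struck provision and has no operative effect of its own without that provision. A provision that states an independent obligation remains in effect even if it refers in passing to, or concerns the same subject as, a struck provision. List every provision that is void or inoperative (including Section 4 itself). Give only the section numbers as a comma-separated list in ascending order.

Section 4 is struck. Section 5 does nothing except set the liquidated-damages amount by reference to Section 4; with Section 4 gone it has no independent effect and is inoperative. Section 6 has no operative effect of its own apart from Section 5 and is therefore inoperative. The whole of Section 8 is the introductory reduction to the default interest on the liquidated-damages amount, defined by reference to Section 6, so Section 8 cannot stand once Section 6 is removed. Under the stated default rule, only provisions that cannot operate independently fall away; the rest are enforced. The provisions still in force are Section 1, Section 2, Section 3, and Section 7.

4, 5, 6, 8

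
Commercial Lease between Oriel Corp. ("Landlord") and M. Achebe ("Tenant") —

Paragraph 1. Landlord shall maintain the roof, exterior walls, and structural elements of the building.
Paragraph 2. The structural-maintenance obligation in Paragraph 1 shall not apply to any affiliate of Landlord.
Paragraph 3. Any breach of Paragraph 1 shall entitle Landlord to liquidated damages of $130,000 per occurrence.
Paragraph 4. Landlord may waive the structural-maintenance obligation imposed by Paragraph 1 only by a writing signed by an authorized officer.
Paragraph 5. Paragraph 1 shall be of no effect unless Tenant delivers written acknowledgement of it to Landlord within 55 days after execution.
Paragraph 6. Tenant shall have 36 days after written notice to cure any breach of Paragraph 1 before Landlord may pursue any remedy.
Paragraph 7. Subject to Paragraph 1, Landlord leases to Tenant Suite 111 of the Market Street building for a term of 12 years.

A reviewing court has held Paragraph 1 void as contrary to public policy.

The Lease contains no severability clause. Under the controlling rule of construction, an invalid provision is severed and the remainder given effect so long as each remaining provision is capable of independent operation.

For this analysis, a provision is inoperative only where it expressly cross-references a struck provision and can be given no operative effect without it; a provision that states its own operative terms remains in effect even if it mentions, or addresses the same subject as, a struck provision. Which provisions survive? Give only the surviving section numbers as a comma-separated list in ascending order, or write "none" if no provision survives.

7

Paragraph 1 is struck. Paragraph 2 has no operative effect of its own apart from Paragraph 1 and is therefore inoperative. The whole of Paragraph 3 is the liquidated-damages amount, defined by reference to Paragraph 1, so Paragraph 3 cannot stand once Paragraph 1 is removed. Paragraph 4 merely fixes the waiver condition for Paragraph 1; with Paragraph 1 gone it has nothing to operate on and falls away. The only function of Paragraph 5 is the acknowledgement condition for Paragraph 1, so it cannot stand once Paragraph 1 is removed. The only function of Paragraph 6 is the cure period for breach of Paragraph 1, so it cannot stand once Paragraph 1 is removed. Although Paragraph 7 refers to Paragraph 1, its operative terms do not depend on Paragraph 1, so it remains in effect. With no severability clause, the stated default rule severs what cannot stand and enforces each remaining provision that can operate on its own. Only Paragraph 7 remains in effect.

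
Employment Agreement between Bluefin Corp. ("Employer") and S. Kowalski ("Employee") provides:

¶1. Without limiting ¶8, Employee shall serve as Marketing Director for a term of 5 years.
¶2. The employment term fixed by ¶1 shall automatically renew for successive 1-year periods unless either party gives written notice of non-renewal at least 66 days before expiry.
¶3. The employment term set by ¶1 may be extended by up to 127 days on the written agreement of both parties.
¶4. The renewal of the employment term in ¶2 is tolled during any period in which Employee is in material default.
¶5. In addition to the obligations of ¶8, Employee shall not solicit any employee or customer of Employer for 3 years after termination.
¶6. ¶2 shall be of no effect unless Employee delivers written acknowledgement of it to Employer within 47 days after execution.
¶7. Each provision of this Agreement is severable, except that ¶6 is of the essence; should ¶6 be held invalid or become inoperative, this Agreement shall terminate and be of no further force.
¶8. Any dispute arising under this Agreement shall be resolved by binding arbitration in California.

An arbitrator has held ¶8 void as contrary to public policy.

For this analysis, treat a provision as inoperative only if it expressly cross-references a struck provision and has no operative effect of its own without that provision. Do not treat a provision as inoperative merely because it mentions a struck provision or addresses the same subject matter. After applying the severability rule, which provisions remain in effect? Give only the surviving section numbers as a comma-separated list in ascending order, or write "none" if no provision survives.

¶8 is struck. Although ¶1 refers to ¶8, its operative terms do not depend on ¶8, so it remains in effect. ¶5 mentions ¶8 but its own obligation stands independently of ¶8, so ¶5 is not affected. No other provision's operative terms depend on ¶8. ¶7 makes ¶6 an essential term, but ¶6 is unaffected, so the severability proviso in ¶7 preserves the remaining provisions. That leaves ¶1, ¶2, ¶3, ¶4, ¶5, ¶6, and ¶7 in effect.

1, 2, 3, 4, 5, 6, 7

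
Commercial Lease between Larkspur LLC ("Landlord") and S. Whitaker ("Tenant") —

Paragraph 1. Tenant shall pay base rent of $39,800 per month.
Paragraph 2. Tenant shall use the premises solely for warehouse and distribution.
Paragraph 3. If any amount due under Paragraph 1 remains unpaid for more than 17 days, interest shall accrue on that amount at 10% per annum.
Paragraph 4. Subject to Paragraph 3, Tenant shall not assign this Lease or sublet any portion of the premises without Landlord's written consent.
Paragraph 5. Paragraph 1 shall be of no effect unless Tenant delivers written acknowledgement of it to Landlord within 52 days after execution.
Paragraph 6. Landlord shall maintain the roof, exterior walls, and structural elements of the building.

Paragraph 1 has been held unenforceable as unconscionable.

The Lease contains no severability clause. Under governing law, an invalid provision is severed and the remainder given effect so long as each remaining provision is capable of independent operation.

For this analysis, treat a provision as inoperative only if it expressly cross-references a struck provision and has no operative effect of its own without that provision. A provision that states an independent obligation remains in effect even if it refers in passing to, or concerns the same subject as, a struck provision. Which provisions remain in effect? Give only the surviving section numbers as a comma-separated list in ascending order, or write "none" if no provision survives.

Paragraph 1 is struck. Paragraph 3 has no operative effect of its own apart from Paragraph 1 and is therefore inoperative. Paragraph 5 operates only by reference to Paragraph 1, so it falls with Paragraph 1. Paragraph 4 mentions Paragraph 3 but its own obligation stands independently of Paragraph 3, so Paragraph 4 is not affected. With no severability clause, the stated default rule severs what cannot stand and enforces each remaining provision that can operate on its own. Paragraph 2, Paragraph 4, and Paragraph 6 remain in effect.

2, 4, 6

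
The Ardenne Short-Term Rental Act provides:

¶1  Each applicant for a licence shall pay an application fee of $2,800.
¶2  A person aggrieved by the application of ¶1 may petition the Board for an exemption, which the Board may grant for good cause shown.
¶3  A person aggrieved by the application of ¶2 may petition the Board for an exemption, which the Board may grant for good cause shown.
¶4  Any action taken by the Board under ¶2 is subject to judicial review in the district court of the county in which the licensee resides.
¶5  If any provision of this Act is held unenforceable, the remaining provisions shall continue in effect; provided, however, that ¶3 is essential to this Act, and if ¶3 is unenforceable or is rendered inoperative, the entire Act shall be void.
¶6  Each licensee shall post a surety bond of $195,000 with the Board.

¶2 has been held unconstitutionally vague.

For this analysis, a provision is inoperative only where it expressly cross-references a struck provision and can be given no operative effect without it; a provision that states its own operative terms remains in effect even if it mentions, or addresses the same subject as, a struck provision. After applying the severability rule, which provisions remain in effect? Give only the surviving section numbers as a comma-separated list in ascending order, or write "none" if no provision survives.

none

¶2 is struck. ¶3 merely fixes the exemption procedure for ¶2; with ¶2 gone it has nothing to operate on and falls away. The only function of ¶4 is the judicial-review right for ¶2, so it cannot stand once ¶2 is removed. ¶5 makes ¶3 an essential term, and ¶3 has been rendered inoperative by the cascade; under ¶5, the entire Act is therefore void. No provision of the Act survives.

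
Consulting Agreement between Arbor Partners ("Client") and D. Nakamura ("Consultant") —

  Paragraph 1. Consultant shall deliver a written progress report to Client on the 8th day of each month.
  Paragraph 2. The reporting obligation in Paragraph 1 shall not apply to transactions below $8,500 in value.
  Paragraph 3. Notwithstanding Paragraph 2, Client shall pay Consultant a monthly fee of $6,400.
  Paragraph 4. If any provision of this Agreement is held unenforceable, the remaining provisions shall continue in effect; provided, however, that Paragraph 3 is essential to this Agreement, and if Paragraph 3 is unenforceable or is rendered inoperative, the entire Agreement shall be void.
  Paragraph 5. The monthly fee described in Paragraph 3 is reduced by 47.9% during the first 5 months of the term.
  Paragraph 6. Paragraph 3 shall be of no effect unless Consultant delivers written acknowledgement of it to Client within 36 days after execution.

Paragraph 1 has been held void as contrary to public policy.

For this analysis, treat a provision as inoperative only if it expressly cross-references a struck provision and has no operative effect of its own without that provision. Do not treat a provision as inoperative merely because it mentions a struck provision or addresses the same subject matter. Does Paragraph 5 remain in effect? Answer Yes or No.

Paragraph 1 is struck. The whole of Paragraph 2 is the carve-out from the reporting obligation, defined by reference to Paragraph 1, so Paragraph 2 cannot stand once Paragraph 1 is removed. Although Paragraph 3 refers to Paragraph 2, its operative terms do not depend on Paragraph 2, so it remains in effect. Paragraph 4 makes Paragraph 3 an essential term, but Paragraph 3 is unaffected, so the severability proviso in Paragraph 4 preserves the remaining provisions. Paragraph 3, Paragraph 4, Paragraph 5, and Paragraph 6 remain in effect. Paragraph 5 is among the surviving provisions, so the answer is yes.

Yes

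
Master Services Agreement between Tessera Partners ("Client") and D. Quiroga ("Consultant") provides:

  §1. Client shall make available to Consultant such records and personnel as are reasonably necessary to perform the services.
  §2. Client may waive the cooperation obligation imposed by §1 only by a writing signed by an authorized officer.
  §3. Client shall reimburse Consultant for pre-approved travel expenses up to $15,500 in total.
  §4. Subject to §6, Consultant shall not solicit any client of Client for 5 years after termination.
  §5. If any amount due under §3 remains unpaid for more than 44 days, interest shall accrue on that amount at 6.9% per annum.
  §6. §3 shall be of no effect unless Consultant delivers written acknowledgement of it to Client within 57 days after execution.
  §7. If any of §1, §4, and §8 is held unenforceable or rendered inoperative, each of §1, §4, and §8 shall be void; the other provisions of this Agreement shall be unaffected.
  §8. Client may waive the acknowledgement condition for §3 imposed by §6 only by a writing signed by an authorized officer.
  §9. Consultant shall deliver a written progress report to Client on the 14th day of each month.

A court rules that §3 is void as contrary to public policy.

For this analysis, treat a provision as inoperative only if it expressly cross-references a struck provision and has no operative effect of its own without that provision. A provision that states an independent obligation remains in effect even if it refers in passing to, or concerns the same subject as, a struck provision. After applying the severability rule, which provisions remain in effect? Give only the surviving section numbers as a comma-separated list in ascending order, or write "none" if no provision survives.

§3 is struck. §5 has no operative effect of its own apart from §3 and is therefore inoperative. The only function of §6 is the acknowledgement condition for §3, so it cannot stand once §3 is removed. §8 has no operative effect of its own apart from §6 and is therefore inoperative. §7 declares §1, §4, and §8 mutually dependent; since one of them has fallen, all of them are of no effect. That brings down §1 and §4 as well. §2 in turn depends solely on a provision now struck and likewise falls. The remainder continues in force under §7. That leaves §7 and §9 in effect.

7, 9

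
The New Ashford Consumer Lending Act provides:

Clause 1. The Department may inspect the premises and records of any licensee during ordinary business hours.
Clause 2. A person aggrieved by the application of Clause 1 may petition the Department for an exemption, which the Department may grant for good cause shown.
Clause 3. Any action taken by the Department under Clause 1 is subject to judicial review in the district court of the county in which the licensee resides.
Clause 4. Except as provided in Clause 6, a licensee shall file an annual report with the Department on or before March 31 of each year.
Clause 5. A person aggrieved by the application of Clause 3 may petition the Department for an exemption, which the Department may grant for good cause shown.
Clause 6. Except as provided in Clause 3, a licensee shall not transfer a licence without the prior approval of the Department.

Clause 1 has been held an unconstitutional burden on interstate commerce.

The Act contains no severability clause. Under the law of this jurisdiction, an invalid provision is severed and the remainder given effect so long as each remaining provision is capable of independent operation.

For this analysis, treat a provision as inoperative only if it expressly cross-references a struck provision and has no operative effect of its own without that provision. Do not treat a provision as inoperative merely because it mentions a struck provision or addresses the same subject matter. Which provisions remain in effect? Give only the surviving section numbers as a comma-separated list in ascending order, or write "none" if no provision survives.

Clause 1 is struck. The only function of Clause 2 is the exemption procedure for Clause 1, so it cannot stand once Clause 1 is removed. Clause 3 operates only by reference to Clause 1, so it falls with Clause 1. Clause 5 merely fixes the exemption procedure for Clause 3; with Clause 3 gone it has nothing to operate on and falls away. Although Clause 6 refers to Clause 3, its operative terms do not depend on Clause 3, so it remains in effect. With no severability clause, the stated default rule severs what cannot stand and enforces each remaining provision that can operate on its own. Clause 4 and Clause 6 remain in effect.

4, 6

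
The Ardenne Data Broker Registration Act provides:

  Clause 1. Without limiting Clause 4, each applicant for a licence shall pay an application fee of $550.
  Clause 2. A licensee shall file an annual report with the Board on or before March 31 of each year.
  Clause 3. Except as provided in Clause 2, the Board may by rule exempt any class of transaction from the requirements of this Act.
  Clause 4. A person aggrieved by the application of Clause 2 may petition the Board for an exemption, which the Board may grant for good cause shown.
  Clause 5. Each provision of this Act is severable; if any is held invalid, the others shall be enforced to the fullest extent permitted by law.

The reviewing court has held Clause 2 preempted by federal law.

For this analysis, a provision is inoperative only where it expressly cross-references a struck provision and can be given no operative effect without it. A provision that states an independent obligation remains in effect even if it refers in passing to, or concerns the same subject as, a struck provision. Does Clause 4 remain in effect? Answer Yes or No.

Clause 2 is struck. Clause 4 merely fixes the exemption procedure for Clause 2; with Clause 2 gone it has nothing to operate on and falls away. Clause 3 mentions Clause 2 but its own obligation stands independently of Clause 2, so Clause 3 is not affected. Clause 1 mentions Clause 4 but its own obligation stands independently of Clause 4, so Clause 1 is not affected. Clause 5 is a severability clause and preserves every provision that can still be given independent effect. Clause 1, Clause 3, and Clause 5 remain in effect. Clause 4 is among the inoperative provisions, so the answer is no.

No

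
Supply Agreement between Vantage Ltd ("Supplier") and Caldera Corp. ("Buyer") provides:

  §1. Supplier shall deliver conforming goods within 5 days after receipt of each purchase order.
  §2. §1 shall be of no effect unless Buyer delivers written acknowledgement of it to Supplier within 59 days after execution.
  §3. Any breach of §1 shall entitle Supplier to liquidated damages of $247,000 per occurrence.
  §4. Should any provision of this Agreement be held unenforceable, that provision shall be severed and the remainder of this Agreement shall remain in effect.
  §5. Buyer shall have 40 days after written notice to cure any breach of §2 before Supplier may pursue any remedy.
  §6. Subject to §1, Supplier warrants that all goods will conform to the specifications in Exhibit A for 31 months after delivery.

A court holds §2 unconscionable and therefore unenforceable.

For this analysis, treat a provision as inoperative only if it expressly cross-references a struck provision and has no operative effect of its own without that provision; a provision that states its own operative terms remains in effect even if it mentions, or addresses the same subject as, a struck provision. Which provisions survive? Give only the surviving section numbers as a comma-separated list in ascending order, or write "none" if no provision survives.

§2 is struck. §5 operates only by reference to §2, so it falls with §2. Under the severability clause in §4, the remaining provisions continue in force. §1, §3, §4, and §6 remain in effect.

1, 3, 4, 6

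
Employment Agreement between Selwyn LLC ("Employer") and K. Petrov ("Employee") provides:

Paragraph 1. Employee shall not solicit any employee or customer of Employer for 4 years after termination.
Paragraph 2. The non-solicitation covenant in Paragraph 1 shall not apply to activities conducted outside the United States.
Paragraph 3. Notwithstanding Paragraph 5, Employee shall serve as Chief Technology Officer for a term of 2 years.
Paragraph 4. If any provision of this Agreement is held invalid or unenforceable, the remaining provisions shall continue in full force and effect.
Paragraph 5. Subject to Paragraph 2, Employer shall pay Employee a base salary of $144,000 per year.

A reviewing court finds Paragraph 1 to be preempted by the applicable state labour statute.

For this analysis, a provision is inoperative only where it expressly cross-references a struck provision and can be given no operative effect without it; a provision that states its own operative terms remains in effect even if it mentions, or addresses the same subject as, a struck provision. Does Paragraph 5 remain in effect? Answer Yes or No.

Yes

Paragraph 1 is struck. The whole of Paragraph 2 is the carve-out from the non-solicitation covenant, defined by reference to Paragraph 1, so Paragraph 2 cannot stand once Paragraph 1 is removed. Although Paragraph 5 refers to Paragraph 2, its operative terms do not depend on Paragraph 2, so it remains in effect. Under the severability clause in Paragraph 4, the remaining provisions continue in force. The provisions still in force are Paragraph 3, Paragraph 4, and Paragraph 5. Paragraph 5 is among the surviving provisions, so the answer is yes.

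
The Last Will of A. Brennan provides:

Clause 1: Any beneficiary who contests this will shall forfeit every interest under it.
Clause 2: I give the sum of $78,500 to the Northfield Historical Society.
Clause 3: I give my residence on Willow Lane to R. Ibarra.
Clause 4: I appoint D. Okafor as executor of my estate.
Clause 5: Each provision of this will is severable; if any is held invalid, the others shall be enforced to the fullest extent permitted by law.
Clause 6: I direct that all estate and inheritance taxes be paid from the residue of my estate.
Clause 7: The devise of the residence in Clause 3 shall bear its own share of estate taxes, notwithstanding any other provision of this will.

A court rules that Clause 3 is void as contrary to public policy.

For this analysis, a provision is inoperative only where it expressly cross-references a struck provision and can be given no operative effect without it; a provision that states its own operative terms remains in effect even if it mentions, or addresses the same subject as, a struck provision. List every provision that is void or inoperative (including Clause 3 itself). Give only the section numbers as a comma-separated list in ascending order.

3, 7

Clause 3 is struck. Clause 7 merely fixes the tax charge on Clause 3; with Clause 3 gone it has nothing to operate on and falls away. Under the severability clause in Clause 5, the remaining provisions continue in force. That leaves Clause 1, Clause 2, Clause 4, Clause 5, and Clause 6 in effect.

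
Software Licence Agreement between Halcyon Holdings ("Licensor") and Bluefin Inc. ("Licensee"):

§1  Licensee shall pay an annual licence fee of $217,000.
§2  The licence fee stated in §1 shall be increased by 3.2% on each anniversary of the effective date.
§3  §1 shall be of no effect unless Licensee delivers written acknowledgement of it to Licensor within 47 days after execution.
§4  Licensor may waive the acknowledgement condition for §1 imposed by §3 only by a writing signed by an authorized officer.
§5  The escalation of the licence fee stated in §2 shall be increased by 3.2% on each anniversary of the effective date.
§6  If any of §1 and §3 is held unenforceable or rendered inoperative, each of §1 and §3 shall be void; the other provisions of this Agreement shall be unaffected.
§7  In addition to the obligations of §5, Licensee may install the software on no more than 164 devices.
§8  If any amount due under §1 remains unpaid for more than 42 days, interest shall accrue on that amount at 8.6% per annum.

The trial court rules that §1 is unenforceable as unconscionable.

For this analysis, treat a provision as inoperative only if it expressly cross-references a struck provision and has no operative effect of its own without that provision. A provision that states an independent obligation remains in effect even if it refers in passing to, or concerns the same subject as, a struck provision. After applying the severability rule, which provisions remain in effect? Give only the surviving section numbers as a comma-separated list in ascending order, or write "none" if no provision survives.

§1 is struck. §2 does nothing except set the escalation of the licence fee by reference to §1; with §1 gone it has no independent effect and is inoperative. §3 has no operative effect of its own apart from §1 and is therefore inoperative. §8 operates only by reference to §1, so it falls with §1. §4 has no operative effect of its own apart from §3 and is therefore inoperative. §5 operates only by reference to §2, so it falls with §2. §7 mentions §5 but its own obligation stands independently of §5, so §7 is not affected. §6 declares §1 and §3 mutually dependent; since one of them has fallen, all of them are of no effect. The remainder continues in force under §6. §6 and §7 remain in effect.

6, 7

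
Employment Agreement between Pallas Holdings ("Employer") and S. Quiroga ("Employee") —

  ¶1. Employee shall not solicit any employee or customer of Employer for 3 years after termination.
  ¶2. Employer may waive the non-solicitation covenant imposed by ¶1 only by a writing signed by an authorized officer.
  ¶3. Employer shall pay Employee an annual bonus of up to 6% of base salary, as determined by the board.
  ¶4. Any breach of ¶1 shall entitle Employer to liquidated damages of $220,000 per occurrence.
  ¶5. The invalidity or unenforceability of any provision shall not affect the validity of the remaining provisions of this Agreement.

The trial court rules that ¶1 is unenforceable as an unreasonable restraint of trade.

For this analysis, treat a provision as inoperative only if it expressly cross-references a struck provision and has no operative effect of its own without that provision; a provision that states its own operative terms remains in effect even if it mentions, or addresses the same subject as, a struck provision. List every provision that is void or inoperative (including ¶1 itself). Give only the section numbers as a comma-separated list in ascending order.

1, 2, 4

¶1 is struck. ¶2 operates only by reference to ¶1, so it falls with ¶1. The whole of ¶4 is the liquidated-damages amount, defined by reference to ¶1, so ¶4 cannot stand once ¶1 is removed. ¶5 is a severability clause and preserves every provision that can still be given independent effect. That leaves ¶3 and ¶5 in effect.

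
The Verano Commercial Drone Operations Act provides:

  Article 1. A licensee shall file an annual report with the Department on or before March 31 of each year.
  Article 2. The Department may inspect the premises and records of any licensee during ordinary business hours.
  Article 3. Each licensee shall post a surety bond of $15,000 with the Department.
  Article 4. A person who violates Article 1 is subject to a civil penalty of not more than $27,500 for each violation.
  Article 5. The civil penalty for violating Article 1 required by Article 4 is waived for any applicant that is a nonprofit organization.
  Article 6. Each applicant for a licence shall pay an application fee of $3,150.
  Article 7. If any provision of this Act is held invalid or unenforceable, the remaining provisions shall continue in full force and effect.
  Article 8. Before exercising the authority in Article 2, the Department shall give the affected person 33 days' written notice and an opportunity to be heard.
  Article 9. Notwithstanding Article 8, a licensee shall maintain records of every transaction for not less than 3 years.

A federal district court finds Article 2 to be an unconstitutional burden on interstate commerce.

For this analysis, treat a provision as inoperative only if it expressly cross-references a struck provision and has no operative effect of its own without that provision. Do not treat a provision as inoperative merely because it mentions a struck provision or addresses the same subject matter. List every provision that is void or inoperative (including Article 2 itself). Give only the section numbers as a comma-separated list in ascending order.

2, 8

Article 2 is struck. The only function of Article 8 is the notice-and-hearing requirement for Article 2, so it cannot stand once Article 2 is removed. Although Article 9 refers to Article 8, its operative terms do not depend on Article 8, so it remains in effect. Under the severability clause in Article 7, the remaining provisions continue in force. The provisions still in force are Article 1, Article 3, Article 4, Article 5, Article 6, Article 7, and Article 9.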